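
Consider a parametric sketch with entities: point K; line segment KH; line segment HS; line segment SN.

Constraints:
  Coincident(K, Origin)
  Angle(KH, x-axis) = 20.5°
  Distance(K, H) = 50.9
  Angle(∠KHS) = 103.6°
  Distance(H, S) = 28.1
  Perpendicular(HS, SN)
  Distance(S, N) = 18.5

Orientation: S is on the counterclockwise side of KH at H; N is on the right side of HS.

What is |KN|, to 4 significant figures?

78.90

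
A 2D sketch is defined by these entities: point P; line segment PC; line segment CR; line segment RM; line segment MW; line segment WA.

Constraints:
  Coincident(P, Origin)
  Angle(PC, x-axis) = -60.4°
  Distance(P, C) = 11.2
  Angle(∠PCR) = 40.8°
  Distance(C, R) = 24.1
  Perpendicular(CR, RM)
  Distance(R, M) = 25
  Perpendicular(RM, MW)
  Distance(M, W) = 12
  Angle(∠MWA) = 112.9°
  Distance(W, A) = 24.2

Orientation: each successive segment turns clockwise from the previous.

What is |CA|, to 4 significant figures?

3.812

RM is perpendicular to MW, so MW runs at -19.60°; with |MW| = 12.0, W = (2.520, 17.87). ∠MWA = 112.9° gives WA at -86.70° from the x-axis; with |WA| = 24.2, A = (3.913, -6.288). Then |CA| = |A − C| = 3.812.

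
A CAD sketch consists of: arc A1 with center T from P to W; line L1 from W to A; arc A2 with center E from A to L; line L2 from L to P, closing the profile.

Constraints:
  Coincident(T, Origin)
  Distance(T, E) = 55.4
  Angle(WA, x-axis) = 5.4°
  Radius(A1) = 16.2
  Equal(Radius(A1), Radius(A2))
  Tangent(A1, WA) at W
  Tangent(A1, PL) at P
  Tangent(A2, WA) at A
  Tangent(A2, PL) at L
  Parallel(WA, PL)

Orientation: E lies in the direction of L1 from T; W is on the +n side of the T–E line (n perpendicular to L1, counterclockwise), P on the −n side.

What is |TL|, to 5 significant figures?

57.720

Tangency of A1 to both parallel lines with radius 16.2 puts W and P at T ± 16.2·n: W = (-1.5246, 16.128), P = (1.5246, -16.128). Equal radii place A and L the same way about E: A = E + 16.2·n = (53.630, 21.342), L = E − 16.2·n = (56.679, -10.915). Then |TL| = |L − T| = 57.720.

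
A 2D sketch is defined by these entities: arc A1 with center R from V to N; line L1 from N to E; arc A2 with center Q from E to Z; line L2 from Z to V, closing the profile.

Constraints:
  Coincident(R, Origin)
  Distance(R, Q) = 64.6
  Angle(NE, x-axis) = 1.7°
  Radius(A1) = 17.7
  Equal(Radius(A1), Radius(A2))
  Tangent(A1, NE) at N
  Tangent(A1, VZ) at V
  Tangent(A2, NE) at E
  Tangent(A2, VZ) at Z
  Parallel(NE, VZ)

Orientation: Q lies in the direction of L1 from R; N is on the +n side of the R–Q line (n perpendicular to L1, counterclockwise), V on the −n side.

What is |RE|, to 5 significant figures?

66.981

The slot axis is L1's direction at 1.7°, so u = (cos 1.7°, sin 1.7°) = (0.99956, 0.029666) and n = (−sin 1.7°, cos 1.7°) = (-0.029666, 0.99956). R is at the origin and Q lies 64.6 along u from R, so Q = 64.6·u = (64.572, 1.9164). Tangency of A1 to both parallel lines with radius 17.7 puts N and V at R ± 17.7·n: N = (-0.52509, 17.692), V = (0.52509, -17.692). Equal radii place E and Z the same way about Q: E = Q + 17.7·n = (64.046, 19.609), Z = Q − 17.7·n = (65.097, -15.776). Then |RE| = |E − R| = 66.981.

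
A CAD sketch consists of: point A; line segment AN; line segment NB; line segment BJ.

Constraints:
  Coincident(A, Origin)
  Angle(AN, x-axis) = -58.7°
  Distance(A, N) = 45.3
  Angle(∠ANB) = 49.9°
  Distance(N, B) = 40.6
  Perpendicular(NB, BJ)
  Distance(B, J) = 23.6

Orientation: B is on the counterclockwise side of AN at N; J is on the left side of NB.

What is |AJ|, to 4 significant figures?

15.89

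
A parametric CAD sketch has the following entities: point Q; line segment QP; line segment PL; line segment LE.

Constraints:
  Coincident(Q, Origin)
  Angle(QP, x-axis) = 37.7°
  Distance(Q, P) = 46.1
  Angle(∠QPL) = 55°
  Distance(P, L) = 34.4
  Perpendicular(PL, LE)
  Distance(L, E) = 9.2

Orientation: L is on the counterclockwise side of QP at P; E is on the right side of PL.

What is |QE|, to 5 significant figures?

47.632

Q is at the origin; QP runs at 37.7° with length 46.1, so P = 46.1·(cos 37.7°, sin 37.7°) = (36.475, 28.191). ∠QPL = 55.0°, so PL runs at 37.7° + (180° − 55.0°) = 162.70° from the x-axis; with |PL| = 34.4, L = P + 34.4·(cos 162.70°, sin 162.70°) = (3.6316, 38.421). PL is perpendicular to LE; with |LE| = 9.2 on the right of PL, E = L + 9.2·(0.29737, 0.95476) = (6.3675, 47.205). Then |QE| = |E − Q| = 47.632.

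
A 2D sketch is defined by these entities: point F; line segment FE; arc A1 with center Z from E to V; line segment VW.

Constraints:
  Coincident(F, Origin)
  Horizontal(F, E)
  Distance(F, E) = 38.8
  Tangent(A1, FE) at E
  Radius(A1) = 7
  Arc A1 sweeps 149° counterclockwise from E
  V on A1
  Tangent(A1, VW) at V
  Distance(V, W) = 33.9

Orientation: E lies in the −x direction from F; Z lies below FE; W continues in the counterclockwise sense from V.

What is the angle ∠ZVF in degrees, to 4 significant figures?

41.96°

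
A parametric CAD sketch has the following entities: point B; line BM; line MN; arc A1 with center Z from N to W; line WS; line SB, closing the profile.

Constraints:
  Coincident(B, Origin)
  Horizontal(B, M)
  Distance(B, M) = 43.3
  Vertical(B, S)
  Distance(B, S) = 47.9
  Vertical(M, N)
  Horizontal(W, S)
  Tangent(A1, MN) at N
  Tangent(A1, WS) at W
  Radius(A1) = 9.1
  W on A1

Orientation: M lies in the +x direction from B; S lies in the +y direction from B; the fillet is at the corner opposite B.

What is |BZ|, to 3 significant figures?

51.7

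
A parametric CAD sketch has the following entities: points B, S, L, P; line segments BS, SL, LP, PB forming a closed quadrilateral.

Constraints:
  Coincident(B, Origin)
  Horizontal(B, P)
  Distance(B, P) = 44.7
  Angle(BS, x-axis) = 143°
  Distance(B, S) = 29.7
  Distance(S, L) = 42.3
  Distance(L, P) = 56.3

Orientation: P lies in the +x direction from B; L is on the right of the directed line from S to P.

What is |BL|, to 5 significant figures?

22.455

Checks: |SL| = 42.30 ✓; |LP| = 56.30 ✓.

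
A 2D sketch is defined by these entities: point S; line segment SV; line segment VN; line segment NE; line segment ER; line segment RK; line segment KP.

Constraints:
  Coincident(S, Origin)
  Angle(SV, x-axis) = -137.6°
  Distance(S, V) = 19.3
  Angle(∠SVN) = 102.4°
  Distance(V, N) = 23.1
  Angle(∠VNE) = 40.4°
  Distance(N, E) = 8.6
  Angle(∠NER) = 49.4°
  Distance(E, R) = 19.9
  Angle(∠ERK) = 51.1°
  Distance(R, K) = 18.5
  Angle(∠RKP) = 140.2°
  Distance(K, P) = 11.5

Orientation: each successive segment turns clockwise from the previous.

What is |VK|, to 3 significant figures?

31.1

S is at the origin; SV runs at -137.6° with length 19.3, so V = (-14.3, -13.0). ∠SVN = 102.4° gives VN at 145° from the x-axis; with |VN| = 23.1, N = (-33.1, 0.302). ∠VNE = 40.4° gives NE at 5.20° from the x-axis; with |NE| = 8.6, E = (-24.6, 1.08). ∠NER = 49.4° gives ER at -125° from the x-axis; with |ER| = 19.9, R = (-36.1, -15.1). ∠ERK = 51.1° gives RK at 106° from the x-axis; with |RK| = 18.5, K = (-41.1, 2.67). Then |VK| = |K − V| = 31.1.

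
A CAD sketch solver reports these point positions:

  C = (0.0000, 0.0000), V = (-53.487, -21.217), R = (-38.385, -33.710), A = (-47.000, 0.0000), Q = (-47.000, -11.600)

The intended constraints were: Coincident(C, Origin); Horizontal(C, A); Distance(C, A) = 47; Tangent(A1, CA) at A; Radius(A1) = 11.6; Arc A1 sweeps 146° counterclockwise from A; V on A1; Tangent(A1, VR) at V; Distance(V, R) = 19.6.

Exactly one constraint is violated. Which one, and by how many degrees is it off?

Tangent(A1, VR) at V — off by 5.60°.

C = (0.00, 0.00) ✓; C.y = 0.00, A.y = 0.00 ✓; |CA| = 47.00 ✓; ∠(QA, AC) = 90.00° ✓; |QA| = 11.60 ✓; bearing(Q→V) − bearing(Q→A) = 146.0° ✓; |QV| = 11.60 ✓; ∠(QV, VR) = 95.60° ✗; |VR| = 19.60 ✓.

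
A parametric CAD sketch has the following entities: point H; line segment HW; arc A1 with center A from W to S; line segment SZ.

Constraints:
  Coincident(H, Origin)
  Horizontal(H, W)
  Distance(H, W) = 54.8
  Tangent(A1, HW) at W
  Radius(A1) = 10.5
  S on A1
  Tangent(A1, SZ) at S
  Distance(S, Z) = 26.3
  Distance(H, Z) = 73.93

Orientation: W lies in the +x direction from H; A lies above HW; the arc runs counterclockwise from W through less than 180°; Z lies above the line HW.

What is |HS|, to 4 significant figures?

66.22

Checks: |AS| = 10.50 ✓; ∠(AS, SZ) = 90.00° ✓; |SZ| = 26.30 ✓; |HZ| = 73.93 ✓.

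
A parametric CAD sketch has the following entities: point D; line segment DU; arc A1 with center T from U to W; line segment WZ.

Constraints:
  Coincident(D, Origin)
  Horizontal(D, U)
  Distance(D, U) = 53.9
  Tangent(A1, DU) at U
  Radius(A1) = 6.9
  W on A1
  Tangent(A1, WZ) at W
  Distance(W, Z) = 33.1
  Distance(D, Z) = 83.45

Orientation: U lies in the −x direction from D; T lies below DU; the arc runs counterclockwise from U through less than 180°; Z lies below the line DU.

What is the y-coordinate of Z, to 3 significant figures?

-31.2

Checks: |TW| = 6.900 ✓; ∠(TW, WZ) = 90.00° ✓; |WZ| = 33.10 ✓; |DZ| = 83.45 ✓.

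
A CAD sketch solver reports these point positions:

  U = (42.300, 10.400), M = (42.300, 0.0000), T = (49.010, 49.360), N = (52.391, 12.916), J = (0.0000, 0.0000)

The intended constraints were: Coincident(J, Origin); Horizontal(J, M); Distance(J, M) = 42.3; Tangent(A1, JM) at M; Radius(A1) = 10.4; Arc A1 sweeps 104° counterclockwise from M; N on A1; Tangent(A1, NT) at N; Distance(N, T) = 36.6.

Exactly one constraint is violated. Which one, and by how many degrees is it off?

Tangent(A1, NT) at N — off by 8.70°.

J = (0.00, 0.00) ✓; J.y = 0.00, M.y = 0.00 ✓; |JM| = 42.30 ✓; ∠(UM, MJ) = 90.00° ✓; |UM| = 10.40 ✓; bearing(U→N) − bearing(U→M) = 104.0° ✓; |UN| = 10.40 ✓; ∠(UN, NT) = 98.70° ✗; |NT| = 36.60 ✓.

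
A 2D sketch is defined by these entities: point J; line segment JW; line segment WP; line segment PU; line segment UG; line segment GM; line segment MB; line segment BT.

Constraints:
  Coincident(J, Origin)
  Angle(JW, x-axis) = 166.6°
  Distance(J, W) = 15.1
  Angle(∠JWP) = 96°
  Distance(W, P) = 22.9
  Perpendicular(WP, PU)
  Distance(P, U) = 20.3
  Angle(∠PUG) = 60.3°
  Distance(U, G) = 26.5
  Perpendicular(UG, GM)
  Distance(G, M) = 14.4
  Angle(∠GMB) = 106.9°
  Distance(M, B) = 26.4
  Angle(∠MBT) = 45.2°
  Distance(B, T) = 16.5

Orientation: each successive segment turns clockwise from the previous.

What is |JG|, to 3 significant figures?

7.98

J is at the origin; JW runs at 166.6° with length 15.1, so W = (-14.7, 3.50). ∠JWP = 96.0° gives WP at 82.6° from the x-axis; with |WP| = 22.9, P = (-11.7, 26.2). The perpendicularity gives PU at right angles to WP, so PU runs at -7.40°; with |PU| = 20.3, U = (8.39, 23.6). ∠PUG = 60.3° gives UG at -127° from the x-axis; with |UG| = 26.5, G = (-7.59, 2.46). Then |JG| = |G − J| = 7.98.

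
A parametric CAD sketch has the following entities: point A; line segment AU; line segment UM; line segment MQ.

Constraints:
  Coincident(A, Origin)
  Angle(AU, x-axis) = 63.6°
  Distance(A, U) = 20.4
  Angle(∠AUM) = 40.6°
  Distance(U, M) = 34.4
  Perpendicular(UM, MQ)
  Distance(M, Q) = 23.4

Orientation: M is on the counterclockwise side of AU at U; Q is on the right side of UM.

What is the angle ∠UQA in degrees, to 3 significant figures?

28.5°

A is at the origin; AU runs at 63.6° with length 20.4, so U = 20.4·(cos 63.6°, sin 63.6°) = (9.07, 18.3). ∠AUM = 40.6°, so UM runs at 63.6° + (180° − 40.6°) = 203° from the x-axis; with |UM| = 34.4, M = U + 34.4·(cos 203°, sin 203°) = (-22.6, 4.83). UM ⟂ MQ; with |MQ| = 23.4 on the right of UM, Q = M + 23.4·(-0.391, 0.921) = (-31.7, 26.4). Then cos ∠UQA = QU·QA / (|QU||QA|), giving 28.5°.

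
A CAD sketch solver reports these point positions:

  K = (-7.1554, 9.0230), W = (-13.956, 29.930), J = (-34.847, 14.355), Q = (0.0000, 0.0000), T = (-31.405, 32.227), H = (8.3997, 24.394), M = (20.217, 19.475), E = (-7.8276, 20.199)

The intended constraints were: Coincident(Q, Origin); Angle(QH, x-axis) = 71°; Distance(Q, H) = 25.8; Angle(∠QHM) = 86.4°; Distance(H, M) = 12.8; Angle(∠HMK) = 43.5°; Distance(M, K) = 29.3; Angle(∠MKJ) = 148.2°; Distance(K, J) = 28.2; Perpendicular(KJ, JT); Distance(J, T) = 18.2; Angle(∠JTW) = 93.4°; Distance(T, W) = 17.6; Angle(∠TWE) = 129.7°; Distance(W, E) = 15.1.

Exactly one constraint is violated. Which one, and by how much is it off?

Distance(W, E) = 15.1 — off by 3.60.

Q = (0.00, 0.00) ✓; QH at 71.00° ✓; |QH| = 25.80 ✓; ∠QHM = 86.40° ✓; |HM| = 12.80 ✓; ∠HMK = 43.50° ✓; |MK| = 29.30 ✓; ∠MKJ = 148.2° ✓; |KJ| = 28.20 ✓; ∠(KJ, JT) = 90.00° ✓; |JT| = 18.20 ✓; ∠JTW = 93.40° ✓; |TW| = 17.60 ✓; ∠TWE = 129.7° ✓; |WE| = 11.50 ✗.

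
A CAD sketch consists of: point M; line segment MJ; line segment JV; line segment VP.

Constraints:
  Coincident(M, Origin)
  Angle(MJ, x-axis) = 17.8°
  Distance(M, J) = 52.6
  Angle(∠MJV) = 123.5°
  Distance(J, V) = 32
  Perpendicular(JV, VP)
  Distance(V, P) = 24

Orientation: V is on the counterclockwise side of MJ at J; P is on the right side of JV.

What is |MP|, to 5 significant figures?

91.270

∠MJV = 123.5°, so JV runs at 17.8° + (180° − 123.5°) = 74.300° from the x-axis; with |JV| = 32.0, V = J + 32.0·(cos 74.300°, sin 74.300°) = (58.741, 46.886). The perpendicularity gives VP at right angles to JV; with |VP| = 24.0 on the right of JV, P = V + 24.0·(0.96269, -0.27060) = (81.846, 40.391). Then |MP| = |P − M| = 91.270.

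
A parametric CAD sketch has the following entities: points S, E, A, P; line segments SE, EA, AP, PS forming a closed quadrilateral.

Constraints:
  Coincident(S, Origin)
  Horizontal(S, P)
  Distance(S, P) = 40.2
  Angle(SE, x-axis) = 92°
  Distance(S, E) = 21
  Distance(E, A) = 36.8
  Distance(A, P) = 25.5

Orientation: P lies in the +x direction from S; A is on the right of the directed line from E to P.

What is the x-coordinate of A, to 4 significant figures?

17.25

Checks: SE at 92.00° ✓; |EA| = 36.80 ✓; |AP| = 25.50 ✓.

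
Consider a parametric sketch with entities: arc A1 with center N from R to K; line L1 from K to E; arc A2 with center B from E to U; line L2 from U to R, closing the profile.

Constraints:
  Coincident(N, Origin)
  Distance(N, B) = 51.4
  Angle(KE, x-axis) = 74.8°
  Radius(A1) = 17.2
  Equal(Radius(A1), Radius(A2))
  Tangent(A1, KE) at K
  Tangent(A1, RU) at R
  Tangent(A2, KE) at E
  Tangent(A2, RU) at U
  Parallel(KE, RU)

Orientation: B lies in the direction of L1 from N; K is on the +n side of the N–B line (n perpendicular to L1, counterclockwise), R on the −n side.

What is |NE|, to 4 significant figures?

54.20

The slot axis is L1's direction at 74.8°, so u = (cos 74.8°, sin 74.8°) = (0.2622, 0.9650) and n = (−sin 74.8°, cos 74.8°) = (-0.9650, 0.2622). N is at the origin and B lies 51.4 along u from N, so B = 51.4·u = (13.48, 49.60). Tangency of A1 to both parallel lines with radius 17.2 puts K and R at N ± 17.2·n: K = (-16.60, 4.510), R = (16.60, -4.510). Equal radii place E and U the same way about B: E = B + 17.2·n = (-3.122, 54.11), U = B − 17.2·n = (30.07, 45.09). Then |NE| = |E − N| = 54.20.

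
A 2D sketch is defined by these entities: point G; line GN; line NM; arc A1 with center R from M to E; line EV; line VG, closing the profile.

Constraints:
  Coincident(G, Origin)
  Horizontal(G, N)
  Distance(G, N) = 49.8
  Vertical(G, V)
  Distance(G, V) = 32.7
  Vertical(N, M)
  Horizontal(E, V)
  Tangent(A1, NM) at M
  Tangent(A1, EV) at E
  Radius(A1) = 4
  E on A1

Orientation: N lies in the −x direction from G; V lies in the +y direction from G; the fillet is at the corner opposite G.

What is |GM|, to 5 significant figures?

57.478

The virtual corner opposite G is at (-49.800, 32.700). A1 meets NM tangentially, so RM is at right angles to NM and since A1 is tangent to EV there, RE ⟂ EV, with radius 4.0, so the center R sits 4.0 in from both sides at R = (-45.800, 28.700). That places the tangent points at M = (-49.800, 28.700) on NM and E = (-45.800, 32.700) on EV. Then |GM| = |M − G| = 57.478.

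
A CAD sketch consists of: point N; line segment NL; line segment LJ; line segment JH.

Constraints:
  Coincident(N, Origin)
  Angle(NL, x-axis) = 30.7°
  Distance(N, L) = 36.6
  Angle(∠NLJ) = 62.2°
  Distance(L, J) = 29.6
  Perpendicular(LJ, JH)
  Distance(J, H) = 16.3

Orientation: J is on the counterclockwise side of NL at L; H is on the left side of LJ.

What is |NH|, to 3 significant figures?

20.4

N is at the origin; NL runs at 30.7° with length 36.6, so L = 36.6·(cos 30.7°, sin 30.7°) = (31.5, 18.7). ∠NLJ = 62.2°, so LJ runs at 30.7° + (180° − 62.2°) = 148° from the x-axis; with |LJ| = 29.6, J = L + 29.6·(cos 148°, sin 148°) = (6.23, 34.2). LJ ⟂ JH; with |JH| = 16.3 on the left of LJ, H = J + 16.3·(-0.522, -0.853) = (-2.28, 20.3). Then |NH| = |H − N| = 20.4.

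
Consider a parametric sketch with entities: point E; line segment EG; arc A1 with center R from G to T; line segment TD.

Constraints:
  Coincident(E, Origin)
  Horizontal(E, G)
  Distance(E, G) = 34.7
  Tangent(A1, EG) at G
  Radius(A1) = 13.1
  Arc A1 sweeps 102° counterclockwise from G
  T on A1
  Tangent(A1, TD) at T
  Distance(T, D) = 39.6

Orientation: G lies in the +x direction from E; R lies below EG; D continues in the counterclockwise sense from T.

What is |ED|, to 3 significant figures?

62.3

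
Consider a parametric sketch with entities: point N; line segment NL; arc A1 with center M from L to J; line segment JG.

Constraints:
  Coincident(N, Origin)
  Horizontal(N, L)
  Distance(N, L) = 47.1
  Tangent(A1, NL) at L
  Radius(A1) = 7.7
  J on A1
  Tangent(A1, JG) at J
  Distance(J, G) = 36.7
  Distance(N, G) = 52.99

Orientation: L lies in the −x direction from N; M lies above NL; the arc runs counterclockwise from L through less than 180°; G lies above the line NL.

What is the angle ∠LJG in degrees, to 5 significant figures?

140.80°

N is at the origin; N and L share the same y with |NL| = 47.1 and L on the −x side, so L = (-47.100, 0.0000). A1 meets NL tangentially, so ML is at right angles to NL, so M = L + (0, 7.7) = (-47.100, 7.7000). Since MJ ⟂ JG (tangency), |MG| = √(7.7² + 36.7²) = 37.499 regardless of where J sits on A1. So G lies on both circle(N, 52.99) and circle(M, 37.499); the above-NL intersection is G = (-32.177, 42.102). J is the foot of the tangent from G: J = (-39.557, 6.1516).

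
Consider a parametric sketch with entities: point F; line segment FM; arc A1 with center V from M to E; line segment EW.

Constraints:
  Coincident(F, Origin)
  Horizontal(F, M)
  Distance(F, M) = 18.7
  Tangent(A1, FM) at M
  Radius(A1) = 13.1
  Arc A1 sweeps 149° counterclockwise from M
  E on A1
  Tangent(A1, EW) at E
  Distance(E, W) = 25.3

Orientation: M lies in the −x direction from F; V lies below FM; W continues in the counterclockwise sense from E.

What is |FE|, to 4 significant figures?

35.21

F is at the origin; F and M share the same y with |FM| = 18.7 and M on the −x side, so M = (-18.70, 0.000). The tangent condition forces VM to be normal to FM, so V = M + (0, -13.1) = (-18.70, -13.10). On A1, M sits at bearing 90° from V; a 149° counterclockwise sweep puts E at bearing 239°, so E = V + 13.1·(cos 239°, sin 239°) = (-25.45, -24.33). Then |FE| = |E − F| = 35.21.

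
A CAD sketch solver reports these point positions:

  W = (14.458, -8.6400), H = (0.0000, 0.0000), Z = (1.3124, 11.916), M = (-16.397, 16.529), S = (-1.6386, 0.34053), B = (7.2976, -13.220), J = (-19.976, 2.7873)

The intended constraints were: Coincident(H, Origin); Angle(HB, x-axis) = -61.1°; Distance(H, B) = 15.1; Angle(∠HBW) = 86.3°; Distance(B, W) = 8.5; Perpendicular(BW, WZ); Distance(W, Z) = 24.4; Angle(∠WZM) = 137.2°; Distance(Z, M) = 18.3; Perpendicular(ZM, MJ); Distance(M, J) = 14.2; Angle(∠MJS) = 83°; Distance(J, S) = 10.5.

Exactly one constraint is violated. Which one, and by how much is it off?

Distance(J, S) = 10.5 — off by 8.00.

H = (0.00, 0.00) ✓; HB at -61.10° ✓; |HB| = 15.10 ✓; ∠HBW = 86.30° ✓; |BW| = 8.500 ✓; ∠(BW, WZ) = 89.99° ✓; |WZ| = 24.40 ✓; ∠WZM = 137.2° ✓; |ZM| = 18.30 ✓; ∠(ZM, MJ) = 90.00° ✓; |MJ| = 14.20 ✓; ∠MJS = 83.00° ✓; |JS| = 18.50 ✗.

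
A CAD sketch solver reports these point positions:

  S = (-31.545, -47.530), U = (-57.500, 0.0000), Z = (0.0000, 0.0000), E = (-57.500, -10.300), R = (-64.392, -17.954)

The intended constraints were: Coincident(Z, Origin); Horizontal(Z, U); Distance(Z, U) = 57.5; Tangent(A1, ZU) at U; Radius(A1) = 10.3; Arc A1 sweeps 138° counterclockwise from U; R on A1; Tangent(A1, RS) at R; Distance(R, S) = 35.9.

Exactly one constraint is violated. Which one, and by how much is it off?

Distance(R, S) = 35.9 — off by 8.30.

Z = (0.00, 0.00) ✓; Z.y = 0.00, U.y = 0.00 ✓; |ZU| = 57.50 ✓; ∠(EU, UZ) = 90.00° ✓; |EU| = 10.30 ✓; bearing(E→R) − bearing(E→U) = 138.0° ✓; |ER| = 10.30 ✓; ∠(ER, RS) = 90.00° ✓; |RS| = 44.20 ✗.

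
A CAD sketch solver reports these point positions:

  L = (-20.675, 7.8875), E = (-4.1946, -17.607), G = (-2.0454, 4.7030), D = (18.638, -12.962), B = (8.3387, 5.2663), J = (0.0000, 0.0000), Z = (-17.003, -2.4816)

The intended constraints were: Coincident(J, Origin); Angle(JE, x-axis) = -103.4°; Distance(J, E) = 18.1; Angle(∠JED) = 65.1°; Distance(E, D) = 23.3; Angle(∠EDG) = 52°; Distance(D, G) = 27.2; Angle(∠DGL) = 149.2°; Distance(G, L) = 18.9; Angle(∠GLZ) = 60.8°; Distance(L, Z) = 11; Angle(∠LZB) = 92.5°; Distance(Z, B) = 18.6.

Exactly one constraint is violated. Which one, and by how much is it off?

Distance(Z, B) = 18.6 — off by 7.90.

J = (0.00, 0.00) ✓; JE at -103.4° ✓; |JE| = 18.10 ✓; ∠JED = 65.10° ✓; |ED| = 23.30 ✓; ∠EDG = 52.00° ✓; |DG| = 27.20 ✓; ∠DGL = 149.2° ✓; |GL| = 18.90 ✓; ∠GLZ = 60.80° ✓; |LZ| = 11.00 ✓; ∠LZB = 92.50° ✓; |ZB| = 26.50 ✗.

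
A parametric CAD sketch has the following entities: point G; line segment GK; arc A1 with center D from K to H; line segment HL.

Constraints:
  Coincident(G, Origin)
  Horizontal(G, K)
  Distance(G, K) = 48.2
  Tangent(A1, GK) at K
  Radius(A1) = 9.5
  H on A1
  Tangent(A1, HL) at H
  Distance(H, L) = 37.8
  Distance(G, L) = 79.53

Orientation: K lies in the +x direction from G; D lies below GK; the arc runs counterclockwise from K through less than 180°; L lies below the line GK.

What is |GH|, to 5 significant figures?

44.034

Checks: G.y = 0.00, K.y = 0.00 ✓; |DH| = 9.500 ✓; ∠(DH, HL) = 90.00° ✓; |HL| = 37.80 ✓; |GL| = 79.53 ✓.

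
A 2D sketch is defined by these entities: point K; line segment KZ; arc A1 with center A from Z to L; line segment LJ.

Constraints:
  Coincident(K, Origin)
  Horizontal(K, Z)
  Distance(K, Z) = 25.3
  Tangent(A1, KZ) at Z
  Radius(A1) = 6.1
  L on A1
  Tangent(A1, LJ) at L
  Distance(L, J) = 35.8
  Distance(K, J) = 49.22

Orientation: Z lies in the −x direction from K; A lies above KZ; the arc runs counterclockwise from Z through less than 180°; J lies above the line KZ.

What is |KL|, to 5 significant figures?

20.533

Checks: |AL| = 6.100 ✓; ∠(AL, LJ) = 90.00° ✓; |LJ| = 35.80 ✓; |KJ| = 49.22 ✓.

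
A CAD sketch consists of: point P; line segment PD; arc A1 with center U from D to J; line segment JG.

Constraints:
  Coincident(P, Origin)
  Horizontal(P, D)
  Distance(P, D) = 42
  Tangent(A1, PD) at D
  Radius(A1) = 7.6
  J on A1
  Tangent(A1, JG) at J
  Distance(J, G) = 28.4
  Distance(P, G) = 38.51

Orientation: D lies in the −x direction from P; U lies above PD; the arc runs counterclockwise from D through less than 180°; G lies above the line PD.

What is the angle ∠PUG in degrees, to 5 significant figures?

61.355°

Checks: |UJ| = 7.600 ✓; ∠(UJ, JG) = 90.00° ✓; |JG| = 28.40 ✓; |PG| = 38.51 ✓.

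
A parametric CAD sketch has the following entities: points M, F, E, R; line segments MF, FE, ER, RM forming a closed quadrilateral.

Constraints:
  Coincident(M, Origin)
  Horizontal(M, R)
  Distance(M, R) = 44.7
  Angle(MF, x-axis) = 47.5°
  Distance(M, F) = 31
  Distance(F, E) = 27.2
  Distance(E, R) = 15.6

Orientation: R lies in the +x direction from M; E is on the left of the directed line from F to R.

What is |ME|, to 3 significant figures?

49.6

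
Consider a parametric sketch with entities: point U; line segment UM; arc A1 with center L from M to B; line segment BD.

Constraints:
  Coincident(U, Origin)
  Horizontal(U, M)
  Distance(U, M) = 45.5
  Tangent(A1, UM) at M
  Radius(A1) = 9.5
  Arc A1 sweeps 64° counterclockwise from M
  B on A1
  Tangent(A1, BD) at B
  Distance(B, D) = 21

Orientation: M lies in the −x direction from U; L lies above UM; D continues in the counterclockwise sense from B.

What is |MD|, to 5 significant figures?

30.017

U is at the origin; UM is horizontal with |UM| = 45.5 and M on the −x side, so M = (-45.500, 0.0000). Since A1 is tangent to UM there, LM ⟂ UM, so L = M + (0, 9.5) = (-45.500, 9.5000). On A1, M sits at bearing -90° from L; a 64° counterclockwise sweep puts B at bearing -26°, so B = L + 9.5·(cos -26°, sin -26°) = (-36.961, 5.3355). The tangent condition forces LB to be normal to BD, so BD runs along (−sin -26°, cos -26°); with |BD| = 21.0, D = (-27.756, 24.210). Then |MD| = |D − M| = 30.017.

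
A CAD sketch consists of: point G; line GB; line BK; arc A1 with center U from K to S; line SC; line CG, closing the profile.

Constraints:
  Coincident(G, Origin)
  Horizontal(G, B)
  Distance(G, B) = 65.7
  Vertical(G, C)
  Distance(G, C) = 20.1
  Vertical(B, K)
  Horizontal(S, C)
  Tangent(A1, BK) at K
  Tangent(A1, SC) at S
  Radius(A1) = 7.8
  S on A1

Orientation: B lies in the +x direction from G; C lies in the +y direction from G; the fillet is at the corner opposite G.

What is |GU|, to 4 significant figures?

59.19

G is at the origin; GB is horizontal with |GB| = 65.7 and B on the +x side, so B = (65.70, 0.000). GC is vertical with |GC| = 20.1 and C on the +y side, so C = (0.000, 20.10). The virtual corner opposite G is at (65.70, 20.10). Since A1 is tangent to BK there, UK ⟂ BK and since A1 is tangent to SC there, US ⟂ SC, with radius 7.8, so the center U sits 7.8 in from both sides at U = (57.90, 12.30). Then |GU| = |U − G| = 59.19.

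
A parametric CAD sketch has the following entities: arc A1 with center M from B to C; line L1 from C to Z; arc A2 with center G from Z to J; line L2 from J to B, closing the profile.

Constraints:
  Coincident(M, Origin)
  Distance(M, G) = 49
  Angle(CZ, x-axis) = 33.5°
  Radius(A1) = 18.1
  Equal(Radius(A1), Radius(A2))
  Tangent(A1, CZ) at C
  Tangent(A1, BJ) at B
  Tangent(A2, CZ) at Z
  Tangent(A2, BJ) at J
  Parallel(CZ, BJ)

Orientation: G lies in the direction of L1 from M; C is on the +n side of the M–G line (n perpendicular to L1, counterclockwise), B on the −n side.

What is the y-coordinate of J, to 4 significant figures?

11.95

The slot axis is L1's direction at 33.5°, so u = (cos 33.5°, sin 33.5°) = (0.8339, 0.5519) and n = (−sin 33.5°, cos 33.5°) = (-0.5519, 0.8339). M is at the origin and G lies 49.0 along u from M, so G = 49.0·u = (40.86, 27.04). Tangency of A1 to both parallel lines with radius 18.1 puts C and B at M ± 18.1·n: C = (-9.990, 15.09), B = (9.990, -15.09). Equal radii place Z and J the same way about G: Z = G + 18.1·n = (30.87, 42.14), J = G − 18.1·n = (50.85, 11.95). So J.y = 11.95.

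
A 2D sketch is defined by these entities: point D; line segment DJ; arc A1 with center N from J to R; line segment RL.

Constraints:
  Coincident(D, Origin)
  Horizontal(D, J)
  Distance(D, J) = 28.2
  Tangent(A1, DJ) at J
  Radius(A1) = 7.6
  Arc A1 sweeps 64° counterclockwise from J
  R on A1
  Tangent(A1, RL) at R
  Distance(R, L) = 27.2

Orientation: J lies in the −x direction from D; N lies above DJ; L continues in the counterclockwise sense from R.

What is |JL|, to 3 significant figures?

34.3

On A1, J sits at bearing -90° from N; a 64° counterclockwise sweep puts R at bearing -26°, so R = N + 7.6·(cos -26°, sin -26°) = (-21.4, 4.27). Tangency of A1 to RL means the radius NR is perpendicular to RL, so RL runs along (−sin -26°, cos -26°); with |RL| = 27.2, L = (-9.45, 28.7). Then |JL| = |L − J| = 34.3.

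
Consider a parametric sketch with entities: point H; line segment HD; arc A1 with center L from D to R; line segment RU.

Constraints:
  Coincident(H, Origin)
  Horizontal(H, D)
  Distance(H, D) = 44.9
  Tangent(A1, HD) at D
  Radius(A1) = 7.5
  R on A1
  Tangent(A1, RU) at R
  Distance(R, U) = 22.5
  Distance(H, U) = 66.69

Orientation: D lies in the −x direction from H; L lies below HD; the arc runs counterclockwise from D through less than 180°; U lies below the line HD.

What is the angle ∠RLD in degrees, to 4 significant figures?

60.83°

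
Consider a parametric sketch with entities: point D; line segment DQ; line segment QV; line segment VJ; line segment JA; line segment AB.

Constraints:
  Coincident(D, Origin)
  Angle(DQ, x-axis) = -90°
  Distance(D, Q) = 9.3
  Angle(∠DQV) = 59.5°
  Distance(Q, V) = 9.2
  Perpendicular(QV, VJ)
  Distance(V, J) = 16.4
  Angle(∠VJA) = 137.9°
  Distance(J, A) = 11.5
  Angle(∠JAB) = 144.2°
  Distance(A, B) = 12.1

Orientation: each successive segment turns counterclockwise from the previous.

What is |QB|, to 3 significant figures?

29.4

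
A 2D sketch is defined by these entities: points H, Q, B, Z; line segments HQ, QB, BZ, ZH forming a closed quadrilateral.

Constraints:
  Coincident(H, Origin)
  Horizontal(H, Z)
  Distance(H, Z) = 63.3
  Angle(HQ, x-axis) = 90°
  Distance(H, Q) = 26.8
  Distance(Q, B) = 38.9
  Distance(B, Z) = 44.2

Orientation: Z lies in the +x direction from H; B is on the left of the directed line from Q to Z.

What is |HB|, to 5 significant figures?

52.241

Checks: |QB| = 38.90 ✓; |BZ| = 44.20 ✓.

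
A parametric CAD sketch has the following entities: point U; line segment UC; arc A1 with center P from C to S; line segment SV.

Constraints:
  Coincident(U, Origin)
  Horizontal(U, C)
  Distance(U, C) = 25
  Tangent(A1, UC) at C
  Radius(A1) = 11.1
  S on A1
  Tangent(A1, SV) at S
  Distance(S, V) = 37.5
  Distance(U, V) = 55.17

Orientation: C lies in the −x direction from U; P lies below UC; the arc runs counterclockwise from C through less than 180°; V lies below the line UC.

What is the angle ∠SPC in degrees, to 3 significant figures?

109°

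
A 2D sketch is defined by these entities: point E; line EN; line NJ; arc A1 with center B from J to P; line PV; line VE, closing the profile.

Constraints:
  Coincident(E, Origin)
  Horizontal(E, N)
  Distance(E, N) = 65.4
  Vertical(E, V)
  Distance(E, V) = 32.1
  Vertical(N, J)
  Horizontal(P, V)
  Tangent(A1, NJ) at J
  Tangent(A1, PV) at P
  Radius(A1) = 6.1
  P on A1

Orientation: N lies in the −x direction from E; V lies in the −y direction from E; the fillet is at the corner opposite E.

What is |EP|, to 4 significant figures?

67.43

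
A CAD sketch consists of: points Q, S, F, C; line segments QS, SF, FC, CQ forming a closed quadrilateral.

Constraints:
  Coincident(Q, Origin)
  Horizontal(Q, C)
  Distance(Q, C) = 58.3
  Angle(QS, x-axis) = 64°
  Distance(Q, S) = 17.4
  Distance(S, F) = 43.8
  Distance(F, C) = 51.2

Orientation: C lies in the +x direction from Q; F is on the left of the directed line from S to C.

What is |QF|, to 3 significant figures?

60.6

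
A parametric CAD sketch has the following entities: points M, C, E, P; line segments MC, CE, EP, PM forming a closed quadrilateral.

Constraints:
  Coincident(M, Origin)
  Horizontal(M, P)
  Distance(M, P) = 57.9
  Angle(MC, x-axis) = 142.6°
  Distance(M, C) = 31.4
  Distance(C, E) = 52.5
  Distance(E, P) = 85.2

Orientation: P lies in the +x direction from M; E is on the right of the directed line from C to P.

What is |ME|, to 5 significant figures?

39.081

M is at the origin; M and P share the same y with |MP| = 57.9 and P in +x, so P = (57.9, 0). MC runs at 142.6° with |MC| = 31.4, so C = (-24.945, 19.072). E is determined by |CE| = 52.5 and |EP| = 85.2 together: it lies at the intersection of circle(C, 52.5) and circle(P, 85.2). With |CP| = 85.012, the foot of the radical line on CP is 16.022 from C and the perpendicular offset is √(52.5² − 16.022²) = 49.995. Taking the right-of-CP solution: E = (-20.547, -33.244).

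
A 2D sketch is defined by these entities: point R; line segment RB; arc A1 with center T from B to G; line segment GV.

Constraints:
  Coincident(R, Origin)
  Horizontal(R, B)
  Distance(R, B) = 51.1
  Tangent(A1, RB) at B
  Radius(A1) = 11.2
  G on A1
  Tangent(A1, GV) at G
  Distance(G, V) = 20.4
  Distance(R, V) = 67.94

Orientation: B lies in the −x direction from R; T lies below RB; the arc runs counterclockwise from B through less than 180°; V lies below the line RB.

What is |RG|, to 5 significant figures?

63.484

Checks: |TG| = 11.20 ✓; ∠(TG, GV) = 90.00° ✓; |GV| = 20.40 ✓; |RV| = 67.94 ✓.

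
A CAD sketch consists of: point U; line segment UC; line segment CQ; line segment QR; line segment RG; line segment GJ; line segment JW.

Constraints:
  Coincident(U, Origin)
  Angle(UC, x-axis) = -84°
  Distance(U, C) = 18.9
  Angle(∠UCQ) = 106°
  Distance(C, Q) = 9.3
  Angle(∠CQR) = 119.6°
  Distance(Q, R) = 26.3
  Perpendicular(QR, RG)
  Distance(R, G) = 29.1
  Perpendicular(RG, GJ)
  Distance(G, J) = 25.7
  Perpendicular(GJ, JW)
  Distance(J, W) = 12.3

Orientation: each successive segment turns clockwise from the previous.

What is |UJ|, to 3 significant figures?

11.0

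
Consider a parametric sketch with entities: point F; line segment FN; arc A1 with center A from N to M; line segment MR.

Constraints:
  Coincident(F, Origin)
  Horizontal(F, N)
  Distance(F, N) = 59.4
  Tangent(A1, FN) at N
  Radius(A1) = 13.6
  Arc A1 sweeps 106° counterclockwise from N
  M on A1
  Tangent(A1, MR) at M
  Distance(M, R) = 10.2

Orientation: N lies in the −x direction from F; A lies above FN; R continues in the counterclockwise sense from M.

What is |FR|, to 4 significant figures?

56.14

F is at the origin; F and N share the same y with |FN| = 59.4 and N on the −x side, so N = (-59.40, 0.000). Since A1 is tangent to FN there, AN ⟂ FN, so A = N + (0, 13.6) = (-59.40, 13.60). On A1, N sits at bearing -90° from A; a 106° counterclockwise sweep puts M at bearing 16°, so M = A + 13.6·(cos 16°, sin 16°) = (-46.33, 17.35). The tangent condition forces AM to be normal to MR, so MR runs along (−sin 16°, cos 16°); with |MR| = 10.2, R = (-49.14, 27.15). Then |FR| = |R − F| = 56.14.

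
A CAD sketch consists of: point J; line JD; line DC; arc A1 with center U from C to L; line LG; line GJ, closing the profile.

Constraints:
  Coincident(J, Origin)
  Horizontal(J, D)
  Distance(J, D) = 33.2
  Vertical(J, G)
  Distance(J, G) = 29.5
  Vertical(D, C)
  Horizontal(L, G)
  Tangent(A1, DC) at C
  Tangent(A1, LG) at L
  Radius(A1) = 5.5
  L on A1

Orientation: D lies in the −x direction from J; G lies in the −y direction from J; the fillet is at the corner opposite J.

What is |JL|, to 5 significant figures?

40.467

The virtual corner opposite J is at (-33.200, -29.500). The tangent condition forces UC to be normal to DC and A1 meets LG tangentially, so UL is at right angles to LG, with radius 5.5, so the center U sits 5.5 in from both sides at U = (-27.700, -24.000). That places the tangent points at C = (-33.200, -24.000) on DC and L = (-27.700, -29.500) on LG. Then |JL| = |L − J| = 40.467.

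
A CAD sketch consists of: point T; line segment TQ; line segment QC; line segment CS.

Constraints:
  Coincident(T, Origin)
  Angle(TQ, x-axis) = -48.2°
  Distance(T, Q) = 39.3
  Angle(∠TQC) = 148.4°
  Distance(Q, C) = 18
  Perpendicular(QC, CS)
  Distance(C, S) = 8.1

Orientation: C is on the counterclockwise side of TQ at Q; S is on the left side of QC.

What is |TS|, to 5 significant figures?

52.967

∠TQC = 148.4°, so QC runs at -48.2° + (180° − 148.4°) = -16.600° from the x-axis; with |QC| = 18.0, C = Q + 18.0·(cos -16.600°, sin -16.600°) = (43.445, -34.440). QC ⟂ CS; with |CS| = 8.1 on the left of QC, S = C + 8.1·(0.28569, 0.95832) = (45.759, -26.677). Then |TS| = |S − T| = 52.967.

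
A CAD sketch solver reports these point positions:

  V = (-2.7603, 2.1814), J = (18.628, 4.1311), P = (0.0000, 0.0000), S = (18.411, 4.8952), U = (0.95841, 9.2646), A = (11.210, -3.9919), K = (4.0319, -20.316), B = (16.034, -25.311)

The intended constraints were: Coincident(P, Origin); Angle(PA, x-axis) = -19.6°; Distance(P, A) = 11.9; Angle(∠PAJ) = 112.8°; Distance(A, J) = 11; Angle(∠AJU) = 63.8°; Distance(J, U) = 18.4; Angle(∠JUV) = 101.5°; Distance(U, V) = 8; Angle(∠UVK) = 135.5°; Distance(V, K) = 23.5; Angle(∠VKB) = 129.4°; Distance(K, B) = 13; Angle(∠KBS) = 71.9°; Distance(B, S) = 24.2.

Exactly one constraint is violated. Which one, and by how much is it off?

Distance(B, S) = 24.2 — off by 6.10.

P = (0.00, 0.00) ✓; PA at -19.60° ✓; |PA| = 11.90 ✓; ∠PAJ = 112.8° ✓; |AJ| = 11.00 ✓; ∠AJU = 63.80° ✓; |JU| = 18.40 ✓; ∠JUV = 101.5° ✓; |UV| = 8.000 ✓; ∠UVK = 135.5° ✓; |VK| = 23.50 ✓; ∠VKB = 129.4° ✓; |KB| = 13.00 ✓; ∠KBS = 71.90° ✓; |BS| = 30.30 ✗.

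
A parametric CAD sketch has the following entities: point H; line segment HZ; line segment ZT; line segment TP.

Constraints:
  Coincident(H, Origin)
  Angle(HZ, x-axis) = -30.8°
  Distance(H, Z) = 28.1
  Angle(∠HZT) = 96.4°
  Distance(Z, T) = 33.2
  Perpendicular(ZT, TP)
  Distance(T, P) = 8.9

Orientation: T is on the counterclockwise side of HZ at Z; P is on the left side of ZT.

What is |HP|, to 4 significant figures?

41.01

H is at the origin; HZ runs at -30.8° with length 28.1, so Z = 28.1·(cos -30.8°, sin -30.8°) = (24.14, -14.39). ∠HZT = 96.4°, so ZT runs at -30.8° + (180° − 96.4°) = 52.80° from the x-axis; with |ZT| = 33.2, T = Z + 33.2·(cos 52.80°, sin 52.80°) = (44.21, 12.06). ZT ⟂ TP; with |TP| = 8.9 on the left of ZT, P = T + 8.9·(-0.7965, 0.6046) = (37.12, 17.44). Then |HP| = |P − H| = 41.01.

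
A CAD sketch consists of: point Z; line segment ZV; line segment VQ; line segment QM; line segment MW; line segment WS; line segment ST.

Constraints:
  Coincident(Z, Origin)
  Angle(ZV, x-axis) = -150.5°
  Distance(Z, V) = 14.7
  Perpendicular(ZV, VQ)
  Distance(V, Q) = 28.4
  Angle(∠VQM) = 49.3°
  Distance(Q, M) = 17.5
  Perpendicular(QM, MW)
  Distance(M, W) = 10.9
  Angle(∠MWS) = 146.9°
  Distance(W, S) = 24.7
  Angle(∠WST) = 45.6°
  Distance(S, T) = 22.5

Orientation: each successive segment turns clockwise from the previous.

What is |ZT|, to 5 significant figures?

30.611

Z is at the origin; ZV runs at -150.5° with length 14.7, so V = (-12.794, -7.2386). ZV ⟂ VQ, so VQ runs at 119.50°; with |VQ| = 28.4, Q = (-26.779, 17.479). ∠VQM = 49.3° gives QM at -11.200° from the x-axis; with |QM| = 17.5, M = (-9.6123, 14.080). The perpendicularity gives MW at right angles to QM, so MW runs at -101.20°; with |MW| = 10.9, W = (-11.729, 3.3880). ∠MWS = 146.9° gives WS at -134.30° from the x-axis; with |WS| = 24.7, S = (-28.980, -14.290). ∠WST = 45.6° gives ST at 91.300° from the x-axis; with |ST| = 22.5, T = (-29.491, 8.2046). Then |ZT| = |T − Z| = 30.611.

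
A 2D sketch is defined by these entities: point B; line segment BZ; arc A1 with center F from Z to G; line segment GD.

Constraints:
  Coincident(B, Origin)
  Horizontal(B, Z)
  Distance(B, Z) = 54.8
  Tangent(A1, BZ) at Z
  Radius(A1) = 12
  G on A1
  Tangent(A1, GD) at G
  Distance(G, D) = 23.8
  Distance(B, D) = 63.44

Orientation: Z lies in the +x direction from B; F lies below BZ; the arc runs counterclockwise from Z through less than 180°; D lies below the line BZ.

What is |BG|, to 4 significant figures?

46.09

B is at the origin; B and Z share the same y with |BZ| = 54.8 and Z on the +x side, so Z = (54.80, 0.000). A1 meets BZ tangentially, so FZ is at right angles to BZ, so F = Z + (0, -12) = (54.80, -12.00). Since FG ⟂ GD (tangency), |FD| = √(12.0² + 23.8²) = 26.65 regardless of where G sits on A1. So D lies on both circle(B, 63.44) and circle(F, 26.65); the below-BZ intersection is D = (50.56, -38.32). G is the foot of the tangent from D: G = (43.36, -15.63).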